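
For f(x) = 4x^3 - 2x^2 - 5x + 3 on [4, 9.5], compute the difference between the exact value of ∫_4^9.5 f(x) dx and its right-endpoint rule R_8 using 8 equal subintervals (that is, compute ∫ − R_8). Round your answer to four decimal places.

Exact integral: ∫_4^9.5 f(x) dx ≈ 7191.020833.
R_8 ≈ 8255.639648.
Error ≈ 7191.020833 − 8255.639648 ≈ -1064.6188.

-1064.6188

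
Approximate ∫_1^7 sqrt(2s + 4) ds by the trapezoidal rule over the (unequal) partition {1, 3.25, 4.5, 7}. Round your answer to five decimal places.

20.49003

Subinterval widths: 2.25, 1.25, 2.5.
f(1) ≈ 2.44949, f(3.25) ≈ 3.24037, f(4.5) ≈ 3.60555, f(7) ≈ 4.24264.
On each subinterval the trapezoid contributes (Δs_i/2)·[f(s_{i-1}) + f(s_i)].
Sum ≈ 20.49003.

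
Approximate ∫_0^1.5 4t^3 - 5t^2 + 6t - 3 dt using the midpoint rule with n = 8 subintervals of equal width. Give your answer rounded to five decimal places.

Δt = (1.5 − 0)/8 = 0.1875.
Midpoints: 0.09375, 0.28125, 0.46875, 0.65625, 0.84375, 1.03125, 1.21875, 1.40625.
f(0.09375) = -20301/8192, f(0.28125) = -13263/8192, f(0.46875) = -7161/8192, f(0.65625) = -699/8192, f(0.84375) = 7419/8192, f(1.03125) = 18489/8192, f(1.21875) = 33807/8192, f(1.40625) = 54669/8192.
Sum = Δt · [f(0.09375) + f(0.28125) + f(0.46875) + ...].
Sum ≈ 1.66992.

1.66992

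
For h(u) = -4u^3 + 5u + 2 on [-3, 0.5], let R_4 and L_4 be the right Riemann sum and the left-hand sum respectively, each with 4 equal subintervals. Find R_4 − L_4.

-79.625

R_4 = 32.94921875.
L_4 = 112.57421875.
R_4 − L_4 = -79.625.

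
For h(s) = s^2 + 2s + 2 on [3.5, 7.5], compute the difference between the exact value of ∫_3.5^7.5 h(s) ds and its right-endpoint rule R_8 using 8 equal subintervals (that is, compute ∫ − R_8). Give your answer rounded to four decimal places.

-13.1667

Exact integral: ∫_3.5^7.5 h(s) ds ≈ 178.333333.
R_8 = 191.5.
Error ≈ 178.333333 − 191.5 ≈ -13.1667.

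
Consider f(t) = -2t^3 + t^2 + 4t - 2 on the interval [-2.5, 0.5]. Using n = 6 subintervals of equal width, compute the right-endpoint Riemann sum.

Δt = (0.5 − (-2.5))/6 = 0.5.
Right endpoints: -2, -1.5, -1, -0.5, 0, 0.5.
f(-2) = 10, f(-1.5) = 1, f(-1) = -3, f(-0.5) = -3.5, f(0) = -2, f(0.5) = 0.
Sum = Δt · [f(-2) + f(-1.5) + f(-1) + ...].
Sum = 1.25.

1.25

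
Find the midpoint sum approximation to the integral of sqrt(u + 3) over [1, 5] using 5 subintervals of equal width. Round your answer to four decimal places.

9.7536

Δu = (5 − 1)/5 = 0.8.
Midpoints: 1.4, 2.2, 3, 3.8, 4.6.
f(1.4) ≈ 2.0976, f(2.2) ≈ 2.2804, f(3) ≈ 2.4495, f(3.8) ≈ 2.6077, f(4.6) ≈ 2.7568.
Sum = Δu · [f(1.4) + f(2.2) + f(3) + f(3.8) + f(4.6)].
Sum ≈ 9.7536.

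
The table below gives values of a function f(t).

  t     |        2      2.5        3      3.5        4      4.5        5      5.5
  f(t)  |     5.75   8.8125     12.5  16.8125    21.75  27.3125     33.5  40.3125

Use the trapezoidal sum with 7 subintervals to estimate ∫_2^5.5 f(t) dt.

Δt = 0.5.
T_7 = (0.5/2)·[5.75 + 2·8.8125 + 2·12.5 + 2·16.8125 + 2·21.75 + 2·27.3125 + 2·33.5 + 40.3125] = 71.859375.

71.859375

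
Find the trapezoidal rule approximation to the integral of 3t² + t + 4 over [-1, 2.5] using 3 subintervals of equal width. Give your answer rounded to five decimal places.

Δt = (2.5 − (-1))/3 = 7/6.
f(-1) = 6, f(1/6) = 4.25, f(4/3) = 32/3, f(2.5) = 25.25.
T_3 = (Δt/2)·[f(t_0) + 2f(t_1) + 2f(t_2) + f(t_3)].
Sum ≈ 35.63194.

35.63194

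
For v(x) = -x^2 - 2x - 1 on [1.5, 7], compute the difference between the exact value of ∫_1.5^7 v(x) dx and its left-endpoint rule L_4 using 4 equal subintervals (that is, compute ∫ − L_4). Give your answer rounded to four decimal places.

-37.9701

Exact integral: ∫_1.5^7 v(x) dx ≈ -165.458333.
L_4 = -127.48828125.
Error ≈ -165.458333 − (-127.48828125) ≈ -37.9701.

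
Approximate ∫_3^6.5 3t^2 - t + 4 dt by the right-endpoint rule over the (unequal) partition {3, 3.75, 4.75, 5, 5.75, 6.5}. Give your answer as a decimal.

Subinterval widths: 0.75, 1, 0.25, 0.75, 0.75.
Right endpoints: 3.75, 4.75, 5, 5.75, 6.5.
f(3.75) = 42.4375, f(4.75) = 66.9375, f(5) = 74, f(5.75) = 97.4375, f(6.5) = 124.25.
Sum = Σ Δt_i · f(t_i).
Sum = 283.53125.

283.53125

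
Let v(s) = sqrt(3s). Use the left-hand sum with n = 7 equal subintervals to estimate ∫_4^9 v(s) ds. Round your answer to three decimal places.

21.315

Δs = (9 − 4)/7 = 5/7.
Left endpoints: 4, 33/7, 38/7, 43/7, 48/7, 53/7, 58/7.
v(4) ≈ 3.464, v(33/7) ≈ 3.761, v(38/7) ≈ 4.036, v(43/7) ≈ 4.293, v(48/7) ≈ 4.536, v(53/7) ≈ 4.766, v(58/7) ≈ 4.986.
Sum = Δs · [v(4) + v(33/7) + v(38/7) + ...].
Sum ≈ 21.315.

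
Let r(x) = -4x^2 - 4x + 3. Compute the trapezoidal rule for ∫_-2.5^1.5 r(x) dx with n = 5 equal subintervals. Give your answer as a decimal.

Δx = (1.5 − (-2.5))/5 = 0.8.
r(-2.5) = -12, r(-1.7) = -1.76, r(-0.9) = 3.36, r(-0.1) = 3.36, r(0.7) = -1.76, r(1.5) = -12.
T_5 = (Δx/2)·[r(x_0) + 2r(x_1) + ... + 2r(x_{4}) + r(x_5)].
Sum = -7.04.

-7.04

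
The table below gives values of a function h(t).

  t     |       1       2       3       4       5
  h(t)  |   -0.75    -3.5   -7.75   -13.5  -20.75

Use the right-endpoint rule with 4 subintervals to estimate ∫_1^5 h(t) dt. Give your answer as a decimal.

-45.5

Δt = 1.
Sum = 1·[(-3.5) + (-7.75) + (-13.5) + (-20.75)] = -45.5.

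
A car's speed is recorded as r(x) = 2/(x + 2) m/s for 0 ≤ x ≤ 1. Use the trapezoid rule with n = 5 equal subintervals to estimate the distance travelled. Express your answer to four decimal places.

0.8119

Δx = (1 − 0)/5 = 0.2.
r(0) = 1, r(0.2) = 10/11, r(0.4) = 5/6, r(0.6) = 10/13, r(0.8) = 5/7, r(1) = 2/3.
T_5 = (Δx/2)·[r(x_0) + 2r(x_1) + ... + 2r(x_{4}) + r(x_5)].
Sum ≈ 0.8119.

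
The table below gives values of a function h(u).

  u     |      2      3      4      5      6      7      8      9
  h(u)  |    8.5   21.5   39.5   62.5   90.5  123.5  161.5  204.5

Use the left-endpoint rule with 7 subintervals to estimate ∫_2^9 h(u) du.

507.5

Δu = 1.
Sum = 1·[8.5 + 21.5 + 39.5 + 62.5 + 90.5 + 123.5 + 161.5] = 507.5.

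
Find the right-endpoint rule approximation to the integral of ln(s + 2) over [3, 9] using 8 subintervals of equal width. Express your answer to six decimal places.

12.620223

Δs = (9 − 3)/8 = 0.75.
Right endpoints: 3.75, 4.5, 5.25, 6, 6.75, 7.5, 8.25, 9.
f(3.75) ≈ 1.749200, f(4.5) ≈ 1.871802, f(5.25) ≈ 1.981001, f(6) ≈ 2.079442, f(6.75) ≈ 2.169054, f(7.5) ≈ 2.251292, f(8.25) ≈ 2.327278, f(9) ≈ 2.397895.
Sum = Δs · [f(3.75) + f(4.5) + f(5.25) + ...].
Sum ≈ 12.620223.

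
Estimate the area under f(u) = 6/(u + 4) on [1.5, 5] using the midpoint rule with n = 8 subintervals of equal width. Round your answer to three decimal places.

Δu = (5 − 1.5)/8 = 0.4375.
Midpoints: 1.71875, 2.15625, 2.59375, 3.03125, 3.46875, 3.90625, 4.34375, 4.78125.
f(1.71875) = 64/61, f(2.15625) = 192/197, f(2.59375) = 192/211, f(3.03125) = 64/75, f(3.46875) = 192/239, f(3.90625) = 192/253, f(4.34375) = 64/89, f(4.78125) = 192/281.
Sum = Δu · [f(1.71875) + f(2.15625) + f(2.59375) + ...].
Sum ≈ 2.954.

2.954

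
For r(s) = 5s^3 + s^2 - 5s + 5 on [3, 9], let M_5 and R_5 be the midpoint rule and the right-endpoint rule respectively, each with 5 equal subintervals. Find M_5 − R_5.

M_5 = 8118.48.
R_5 = 10446.24.
M_5 − R_5 = -2327.76.

-2327.76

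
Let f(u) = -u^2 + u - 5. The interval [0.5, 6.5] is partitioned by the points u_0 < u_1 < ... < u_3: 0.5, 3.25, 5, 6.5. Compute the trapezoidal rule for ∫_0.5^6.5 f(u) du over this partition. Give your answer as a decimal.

-105.421875

Subinterval widths: 2.75, 1.75, 1.5.
f(0.5) = -4.75, f(3.25) = -12.3125, f(5) = -25, f(6.5) = -40.75.
On each subinterval the trapezoid contributes (Δu_i/2)·[f(u_{i-1}) + f(u_i)].
Sum = -105.421875.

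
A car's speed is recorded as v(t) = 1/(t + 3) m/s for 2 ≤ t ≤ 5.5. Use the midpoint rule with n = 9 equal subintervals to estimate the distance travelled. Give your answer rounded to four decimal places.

Δt = (5.5 − 2)/9 = 7/18.
Midpoints: 79/36, 31/12, 107/36, 121/36, 3.75, 149/36, 163/36, 59/12, 191/36.
v(79/36) = 36/187, v(31/12) = 12/67, v(107/36) = 36/215, v(121/36) = 36/229, v(3.75) = 4/27, v(149/36) = 36/257, v(163/36) = 36/271, v(59/12) = 12/95, v(191/36) = 36/299.
Sum = Δt · [v(79/36) + v(31/12) + v(107/36) + ...].
Sum ≈ 0.5305.

0.5305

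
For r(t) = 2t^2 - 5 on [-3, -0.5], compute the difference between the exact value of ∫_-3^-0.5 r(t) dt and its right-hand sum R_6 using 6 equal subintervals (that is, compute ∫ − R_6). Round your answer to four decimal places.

Exact integral: ∫_-3^-0.5 r(t) dt ≈ 5.416667.
R_6 ≈ 1.915509.
Error ≈ 5.416667 − 1.915509 ≈ 3.5012.

3.5012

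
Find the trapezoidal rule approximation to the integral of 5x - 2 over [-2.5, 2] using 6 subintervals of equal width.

Δx = (2 − (-2.5))/6 = 0.75.
f(-2.5) = -14.5, f(-1.75) = -10.75, f(-1) = -7, f(-0.25) = -3.25, f(0.5) = 0.5, f(1.25) = 4.25, f(2) = 8.
T_6 = (Δx/2)·[f(x_0) + 2f(x_1) + ... + 2f(x_{5}) + f(x_6)].
Sum = -14.625.

-14.625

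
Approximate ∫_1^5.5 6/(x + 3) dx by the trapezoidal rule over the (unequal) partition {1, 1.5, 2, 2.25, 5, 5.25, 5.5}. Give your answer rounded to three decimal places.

Subinterval widths: 0.5, 0.5, 0.25, 2.75, 0.25, 0.25.
f(1) = 1.5, f(1.5) = 4/3, f(2) = 1.2, f(2.25) = 8/7, f(5) = 0.75, f(5.25) = 8/11, f(5.5) = 12/17.
On each subinterval the trapezoid contributes (Δx_i/2)·[f(x_{i-1}) + f(x_i)].
Sum ≈ 4.601.

4.601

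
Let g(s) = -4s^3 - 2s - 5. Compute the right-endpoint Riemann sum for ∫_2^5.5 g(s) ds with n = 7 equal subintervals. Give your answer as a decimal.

Δs = (5.5 − 2)/7 = 0.5.
Right endpoints: 2.5, 3, 3.5, 4, 4.5, 5, 5.5.
g(2.5) = -72.5, g(3) = -119, g(3.5) = -183.5, g(4) = -269, g(4.5) = -378.5, g(5) = -515, g(5.5) = -681.5.
Sum = Δs · [g(2.5) + g(3) + g(3.5) + ...].
Sum = -1109.5.

-1109.5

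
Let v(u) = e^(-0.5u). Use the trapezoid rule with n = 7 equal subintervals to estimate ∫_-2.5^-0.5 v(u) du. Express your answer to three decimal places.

Δu = (-0.5 − (-2.5))/7 = 2/7.
v(-2.5) ≈ 3.490, v(-31/14) ≈ 3.026, v(-27/14) ≈ 2.623, v(-23/14) ≈ 2.274, v(-19/14) ≈ 1.971, v(-15/14) ≈ 1.709, v(-11/14) ≈ 1.481, v(-0.5) ≈ 1.284.
T_7 = (Δu/2)·[v(u_0) + 2v(u_1) + ... + 2v(u_{6}) + v(u_7)].
Sum ≈ 4.420.

4.420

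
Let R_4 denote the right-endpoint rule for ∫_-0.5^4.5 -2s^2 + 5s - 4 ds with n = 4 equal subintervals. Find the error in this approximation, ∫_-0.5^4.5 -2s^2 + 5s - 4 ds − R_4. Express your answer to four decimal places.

11.9792

Exact integral: ∫_-0.5^4.5 f(s) ds ≈ -30.833333.
R_4 = -42.8125.
Error ≈ -30.833333 − (-42.8125) ≈ 11.9792.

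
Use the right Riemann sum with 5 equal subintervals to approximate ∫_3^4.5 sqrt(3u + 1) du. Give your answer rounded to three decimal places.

5.339

Δu = (4.5 − 3)/5 = 0.3.
Right endpoints: 3.3, 3.6, 3.9, 4.2, 4.5.
f(3.3) ≈ 3.302, f(3.6) ≈ 3.435, f(3.9) ≈ 3.564, f(4.2) ≈ 3.688, f(4.5) ≈ 3.808.
Sum = Δu · [f(3.3) + f(3.6) + f(3.9) + f(4.2) + f(4.5)].
Sum ≈ 5.339.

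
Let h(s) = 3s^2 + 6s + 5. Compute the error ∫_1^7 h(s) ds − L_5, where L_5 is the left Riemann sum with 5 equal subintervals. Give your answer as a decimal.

Exact integral: ∫_1^7 h(s) ds = 516.
L_5 = 412.32.
Error = 516 − 412.32 = 103.68.

103.68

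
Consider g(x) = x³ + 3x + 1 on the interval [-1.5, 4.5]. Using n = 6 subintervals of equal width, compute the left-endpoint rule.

82.5

Δx = (4.5 − (-1.5))/6 = 1.
Left endpoints: -1.5, -0.5, 0.5, 1.5, 2.5, 3.5.
g(-1.5) = -6.875, g(-0.5) = -0.625, g(0.5) = 2.625, g(1.5) = 8.875, g(2.5) = 24.125, g(3.5) = 54.375.
Sum = Δx · [g(-1.5) + g(-0.5) + g(0.5) + ...].
Sum = 82.5.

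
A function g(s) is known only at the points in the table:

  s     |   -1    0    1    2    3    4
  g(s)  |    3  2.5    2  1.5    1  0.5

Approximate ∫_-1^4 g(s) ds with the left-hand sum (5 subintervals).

Δs = 1.
Sum = 1·[3 + 2.5 + 2 + 1.5 + 1] = 10.

10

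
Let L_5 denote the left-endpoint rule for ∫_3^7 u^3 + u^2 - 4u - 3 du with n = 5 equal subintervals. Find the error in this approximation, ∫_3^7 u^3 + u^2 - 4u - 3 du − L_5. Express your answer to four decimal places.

129.1733

Exact integral: ∫_3^7 f(u) du ≈ 593.333333.
L_5 = 464.16.
Error ≈ 593.333333 − 464.16 ≈ 129.1733.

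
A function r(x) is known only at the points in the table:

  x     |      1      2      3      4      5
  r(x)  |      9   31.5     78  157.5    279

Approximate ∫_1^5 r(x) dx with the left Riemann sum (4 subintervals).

276

Δx = 1.
Sum = 1·[9 + 31.5 + 78 + 157.5] = 276.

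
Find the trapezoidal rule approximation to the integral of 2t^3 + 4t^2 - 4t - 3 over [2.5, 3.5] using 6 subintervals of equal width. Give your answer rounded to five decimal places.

Δt = (3.5 − 2.5)/6 = 1/6.
f(2.5) = 43.25, f(8/3) = 1423/27, f(17/6) = 6833/108, f(3) = 75, f(19/6) = 9499/108, f(10/3) = 2759/27, f(3.5) = 117.75.
T_6 = (Δt/2)·[f(t_0) + 2f(t_1) + ... + 2f(t_{5}) + f(t_6)].
Sum ≈ 76.93519.

76.93519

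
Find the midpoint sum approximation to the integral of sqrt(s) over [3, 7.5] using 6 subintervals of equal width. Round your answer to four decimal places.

10.2314

Δs = (7.5 − 3)/6 = 0.75.
Midpoints: 3.375, 4.125, 4.875, 5.625, 6.375, 7.125.
f(3.375) ≈ 1.8371, f(4.125) ≈ 2.0310, f(4.875) ≈ 2.2079, f(5.625) ≈ 2.3717, f(6.375) ≈ 2.5249, f(7.125) ≈ 2.6693.
Sum = Δs · [f(3.375) + f(4.125) + f(4.875) + ...].
Sum ≈ 10.2314.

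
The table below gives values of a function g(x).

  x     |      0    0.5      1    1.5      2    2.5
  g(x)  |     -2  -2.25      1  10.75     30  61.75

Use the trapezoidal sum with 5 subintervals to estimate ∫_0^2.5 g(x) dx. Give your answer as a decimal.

34.6875

Δx = 0.5.
T_5 = (0.5/2)·[(-2) + 2·(-2.25) + 2·1 + 2·10.75 + 2·30 + 61.75] = 34.6875.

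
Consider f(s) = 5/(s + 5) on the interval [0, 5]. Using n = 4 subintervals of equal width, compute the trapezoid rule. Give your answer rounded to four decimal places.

3.4851

Δs = (5 − 0)/4 = 1.25.
f(0) = 1, f(1.25) = 0.8, f(2.5) = 2/3, f(3.75) = 4/7, f(5) = 0.5.
T_4 = (Δs/2)·[f(s_0) + 2f(s_1) + 2f(s_2) + 2f(s_3) + f(s_4)].
Sum ≈ 3.4851.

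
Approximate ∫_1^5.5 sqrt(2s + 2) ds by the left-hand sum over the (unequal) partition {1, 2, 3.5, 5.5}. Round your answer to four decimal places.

11.6742

Subinterval widths: 1, 1.5, 2.
Left endpoints: 1, 2, 3.5.
f(1) ≈ 2.0000, f(2) ≈ 2.4495, f(3.5) ≈ 3.0000.
Sum = Σ Δs_i · f(s_i).
Sum ≈ 11.6742.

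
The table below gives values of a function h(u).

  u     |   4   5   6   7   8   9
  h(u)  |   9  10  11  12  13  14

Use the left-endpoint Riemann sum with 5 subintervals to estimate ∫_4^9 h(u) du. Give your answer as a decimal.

Δu = 1.
Sum = 1·[9 + 10 + 11 + 12 + 13] = 55.

55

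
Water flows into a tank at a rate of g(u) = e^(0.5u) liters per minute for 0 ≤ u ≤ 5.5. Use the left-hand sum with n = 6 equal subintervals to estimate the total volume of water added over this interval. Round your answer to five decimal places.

23.08493

Δu = (5.5 − 0)/6 = 11/12.
Left endpoints: 0, 11/12, 11/6, 2.75, 11/3, 55/12.
g(0) ≈ 1.00000, g(11/12) ≈ 1.58144, g(11/6) ≈ 2.50094, g(2.75) ≈ 3.95508, g(11/3) ≈ 6.25470, g(55/12) ≈ 9.89141.
Sum = Δu · [g(0) + g(11/12) + g(11/6) + ...].
Sum ≈ 23.08493.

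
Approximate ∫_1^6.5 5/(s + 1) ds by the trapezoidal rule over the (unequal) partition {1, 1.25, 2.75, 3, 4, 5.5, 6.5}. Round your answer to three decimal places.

6.750

Subinterval widths: 0.25, 1.5, 0.25, 1, 1.5, 1.
f(1) = 2.5, f(1.25) = 20/9, f(2.75) = 4/3, f(3) = 1.25, f(4) = 1, f(5.5) = 10/13, f(6.5) = 2/3.
On each subinterval the trapezoid contributes (Δs_i/2)·[f(s_{i-1}) + f(s_i)].
Sum ≈ 6.750.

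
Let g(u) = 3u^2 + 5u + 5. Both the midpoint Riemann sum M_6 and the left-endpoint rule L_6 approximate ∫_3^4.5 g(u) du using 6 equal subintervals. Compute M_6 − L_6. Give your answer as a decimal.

M_6 = 99.7265625.
L_6 = 94.640625.
M_6 − L_6 = 5.0859375.

5.0859375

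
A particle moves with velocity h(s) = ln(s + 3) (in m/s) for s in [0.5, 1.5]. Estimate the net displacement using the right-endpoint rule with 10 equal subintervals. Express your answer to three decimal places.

1.396

Δs = (1.5 − 0.5)/10 = 0.1.
Right endpoints: 0.6, 0.7, 0.8, 0.9, 1, 1.1, 1.2, 1.3, 1.4, 1.5.
h(0.6) ≈ 1.281, h(0.7) ≈ 1.308, h(0.8) ≈ 1.335, h(0.9) ≈ 1.361, h(1) ≈ 1.386, h(1.1) ≈ 1.411, h(1.2) ≈ 1.435, h(1.3) ≈ 1.459, h(1.4) ≈ 1.482, h(1.5) ≈ 1.504.
Sum = Δs · [h(0.6) + h(0.7) + h(0.8) + ...].
Sum ≈ 1.396.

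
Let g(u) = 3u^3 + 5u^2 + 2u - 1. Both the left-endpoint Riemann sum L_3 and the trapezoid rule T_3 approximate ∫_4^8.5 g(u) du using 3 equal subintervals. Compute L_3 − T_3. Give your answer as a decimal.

L_3 = 3339.5625.
T_3 = 4795.03125.
L_3 − T_3 = -1455.46875.

-1455.46875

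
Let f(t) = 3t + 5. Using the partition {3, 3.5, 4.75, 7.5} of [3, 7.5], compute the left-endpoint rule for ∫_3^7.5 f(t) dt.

Subinterval widths: 0.5, 1.25, 2.75.
Left endpoints: 3, 3.5, 4.75.
f(3) = 14, f(3.5) = 15.5, f(4.75) = 19.25.
Sum = Σ Δt_i · f(t_i).
Sum = 79.3125.

79.3125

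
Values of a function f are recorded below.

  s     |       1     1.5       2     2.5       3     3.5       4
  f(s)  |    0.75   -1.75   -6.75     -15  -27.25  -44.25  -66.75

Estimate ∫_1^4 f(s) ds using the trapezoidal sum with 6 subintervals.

-64

Δs = 0.5.
T_6 = (0.5/2)·[0.75 + 2·(-1.75) + 2·(-6.75) + 2·(-15) + 2·(-27.25) + 2·(-44.25) + (-66.75)] = -64.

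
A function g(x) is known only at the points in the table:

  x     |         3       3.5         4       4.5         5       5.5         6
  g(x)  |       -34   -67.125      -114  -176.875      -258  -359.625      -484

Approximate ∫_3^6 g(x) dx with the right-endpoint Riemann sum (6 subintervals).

Δx = 0.5.
Sum = 0.5·[(-67.125) + (-114) + (-176.875) + (-258) + (-359.625) + (-484)] = -729.8125.

-729.8125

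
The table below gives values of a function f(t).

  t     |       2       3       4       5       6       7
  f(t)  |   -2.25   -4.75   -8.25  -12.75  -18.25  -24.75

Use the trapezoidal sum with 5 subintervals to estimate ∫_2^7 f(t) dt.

Δt = 1.
T_5 = (1/2)·[(-2.25) + 2·(-4.75) + 2·(-8.25) + 2·(-12.75) + 2·(-18.25) + (-24.75)] = -57.5.

-57.5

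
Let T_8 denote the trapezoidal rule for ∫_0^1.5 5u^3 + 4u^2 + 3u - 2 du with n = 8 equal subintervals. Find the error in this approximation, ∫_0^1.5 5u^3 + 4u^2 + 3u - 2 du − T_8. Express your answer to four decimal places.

-0.1340

Exact integral: ∫_0^1.5 f(u) du = 11.203125.
T_8 ≈ 11.337158.
Error ≈ 11.203125 − 11.337158 ≈ -0.1340.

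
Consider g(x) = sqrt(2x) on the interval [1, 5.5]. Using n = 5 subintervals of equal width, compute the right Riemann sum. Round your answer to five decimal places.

Δx = (5.5 − 1)/5 = 0.9.
Right endpoints: 1.9, 2.8, 3.7, 4.6, 5.5.
g(1.9) ≈ 1.94936, g(2.8) ≈ 2.36643, g(3.7) ≈ 2.72029, g(4.6) ≈ 3.03315, g(5.5) ≈ 3.31662.
Sum = Δx · [g(1.9) + g(2.8) + g(3.7) + g(4.6) + g(5.5)].
Sum ≈ 12.04727.

12.04727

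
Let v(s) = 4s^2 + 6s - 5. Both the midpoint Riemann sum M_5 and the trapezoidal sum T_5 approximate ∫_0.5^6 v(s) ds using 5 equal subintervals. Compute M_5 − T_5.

M_5 = 365.365.
T_5 = 372.02.
M_5 − T_5 = -6.655.

-6.655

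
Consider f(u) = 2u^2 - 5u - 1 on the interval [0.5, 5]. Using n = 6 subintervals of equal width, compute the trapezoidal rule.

Δu = (5 − 0.5)/6 = 0.75.
f(0.5) = -3, f(1.25) = -4.125, f(2) = -3, f(2.75) = 0.375, f(3.5) = 6, f(4.25) = 13.875, f(5) = 24.
T_6 = (Δu/2)·[f(u_0) + 2f(u_1) + ... + 2f(u_{5}) + f(u_6)].
Sum = 17.71875.

17.71875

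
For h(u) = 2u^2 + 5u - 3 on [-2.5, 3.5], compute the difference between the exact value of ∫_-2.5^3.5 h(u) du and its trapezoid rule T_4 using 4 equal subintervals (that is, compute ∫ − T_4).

-4.5

Exact integral: ∫_-2.5^3.5 h(u) du = 36.
T_4 = 40.5.
Error = 36 − 40.5 = -4.5.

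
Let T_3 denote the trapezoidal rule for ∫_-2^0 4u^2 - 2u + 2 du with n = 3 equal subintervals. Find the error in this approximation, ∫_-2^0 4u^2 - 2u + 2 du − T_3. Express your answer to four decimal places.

-0.5926

Exact integral: ∫_-2^0 f(u) du ≈ 18.666667.
T_3 ≈ 19.259259.
Error ≈ 18.666667 − 19.259259 ≈ -0.5926.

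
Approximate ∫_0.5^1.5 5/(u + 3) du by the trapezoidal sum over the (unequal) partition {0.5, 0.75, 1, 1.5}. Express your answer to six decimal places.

1.258433

Subinterval widths: 0.25, 0.25, 0.5.
f(0.5) = 10/7, f(0.75) = 4/3, f(1) = 1.25, f(1.5) = 10/9.
On each subinterval the trapezoid contributes (Δu_i/2)·[f(u_{i-1}) + f(u_i)].
Sum ≈ 1.258433.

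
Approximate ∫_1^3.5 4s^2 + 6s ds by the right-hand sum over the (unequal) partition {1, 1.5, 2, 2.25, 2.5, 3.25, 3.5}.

105.25

Subinterval widths: 0.5, 0.5, 0.25, 0.25, 0.75, 0.25.
Right endpoints: 1.5, 2, 2.25, 2.5, 3.25, 3.5.
f(1.5) = 18, f(2) = 28, f(2.25) = 33.75, f(2.5) = 40, f(3.25) = 61.75, f(3.5) = 70.
Sum = Σ Δs_i · f(s_i).
Sum = 105.25.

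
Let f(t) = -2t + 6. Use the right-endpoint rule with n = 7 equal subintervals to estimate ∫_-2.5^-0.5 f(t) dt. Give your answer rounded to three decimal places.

Δt = (-0.5 − (-2.5))/7 = 2/7.
Right endpoints: -31/14, -27/14, -23/14, -19/14, -15/14, -11/14, -0.5.
f(-31/14) = 73/7, f(-27/14) = 69/7, f(-23/14) = 65/7, f(-19/14) = 61/7, f(-15/14) = 57/7, f(-11/14) = 53/7, f(-0.5) = 7.
Sum = Δt · [f(-31/14) + f(-27/14) + f(-23/14) + ...].
Sum ≈ 17.429.

17.429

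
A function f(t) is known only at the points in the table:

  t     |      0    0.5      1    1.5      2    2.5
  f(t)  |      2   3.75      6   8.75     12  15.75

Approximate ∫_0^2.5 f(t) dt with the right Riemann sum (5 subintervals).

Δt = 0.5.
Sum = 0.5·[3.75 + 6 + 8.75 + 12 + 15.75] = 23.125.

23.125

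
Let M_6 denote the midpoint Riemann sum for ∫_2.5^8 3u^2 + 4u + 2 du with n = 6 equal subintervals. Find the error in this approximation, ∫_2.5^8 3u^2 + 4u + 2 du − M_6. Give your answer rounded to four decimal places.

1.1554

Exact integral: ∫_2.5^8 f(u) du = 622.875.
M_6 ≈ 621.719618.
Error ≈ 622.875 − 621.719618 ≈ 1.1554.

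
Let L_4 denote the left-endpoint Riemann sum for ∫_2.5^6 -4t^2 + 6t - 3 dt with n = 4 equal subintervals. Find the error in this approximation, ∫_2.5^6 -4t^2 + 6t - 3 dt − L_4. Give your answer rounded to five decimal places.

-41.08854

Exact integral: ∫_2.5^6 f(t) dt ≈ -188.4166667.
L_4 = -147.328125.
Error ≈ -188.4166667 − (-147.328125) ≈ -41.08854.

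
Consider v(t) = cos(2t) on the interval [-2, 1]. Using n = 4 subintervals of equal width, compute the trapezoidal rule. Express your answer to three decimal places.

Δt = (1 − (-2))/4 = 0.75.
v(-2) ≈ -0.654, v(-1.25) ≈ -0.801, v(-0.5) ≈ 0.540, v(0.25) ≈ 0.878, v(1) ≈ -0.416.
T_4 = (Δt/2)·[v(t_0) + 2v(t_1) + 2v(t_2) + 2v(t_3) + v(t_4)].
Sum ≈ 0.061.

0.061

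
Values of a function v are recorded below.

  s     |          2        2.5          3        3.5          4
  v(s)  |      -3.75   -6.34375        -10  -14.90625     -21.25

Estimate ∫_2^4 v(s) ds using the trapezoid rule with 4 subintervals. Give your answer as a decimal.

-21.875

Δs = 0.5.
T_4 = (0.5/2)·[(-3.75) + 2·(-6.34375) + 2·(-10) + 2·(-14.90625) + (-21.25)] = -21.875.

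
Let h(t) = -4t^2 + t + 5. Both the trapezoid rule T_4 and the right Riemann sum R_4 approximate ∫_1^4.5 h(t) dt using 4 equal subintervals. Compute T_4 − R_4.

32.15625

T_4 = -94.828125.
R_4 = -126.984375.
T_4 − R_4 = 32.15625.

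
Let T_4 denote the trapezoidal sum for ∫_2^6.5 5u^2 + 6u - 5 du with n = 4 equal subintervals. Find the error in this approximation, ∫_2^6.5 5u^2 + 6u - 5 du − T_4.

-4.74609375

Exact integral: ∫_2^6.5 f(u) du = 536.625.
T_4 = 541.37109375.
Error = 536.625 − 541.37109375 = -4.74609375.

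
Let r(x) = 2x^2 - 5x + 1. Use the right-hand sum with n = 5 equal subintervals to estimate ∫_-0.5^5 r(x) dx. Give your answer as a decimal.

41.36

Δx = (5 − (-0.5))/5 = 1.1.
Right endpoints: 0.6, 1.7, 2.8, 3.9, 5.
r(0.6) = -1.28, r(1.7) = -1.72, r(2.8) = 2.68, r(3.9) = 11.92, r(5) = 26.
Sum = Δx · [r(0.6) + r(1.7) + r(2.8) + r(3.9) + r(5)].
Sum = 41.36.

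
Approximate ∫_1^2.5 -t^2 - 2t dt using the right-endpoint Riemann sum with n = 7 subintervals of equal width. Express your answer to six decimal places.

-11.020408

Δt = (2.5 − 1)/7 = 3/14.
Right endpoints: 17/14, 10/7, 23/14, 13/7, 29/14, 16/7, 2.5.
f(17/14) = -765/196, f(10/7) = -240/49, f(23/14) = -1173/196, f(13/7) = -351/49, f(29/14) = -1653/196, f(16/7) = -480/49, f(2.5) = -11.25.
Sum = Δt · [f(17/14) + f(10/7) + f(23/14) + ...].
Sum ≈ -11.020408.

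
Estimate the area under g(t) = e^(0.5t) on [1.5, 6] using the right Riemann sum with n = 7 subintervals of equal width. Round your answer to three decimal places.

Δt = (6 − 1.5)/7 = 9/14.
Right endpoints: 15/7, 39/14, 24/7, 57/14, 33/7, 75/14, 6.
g(15/7) ≈ 2.920, g(39/14) ≈ 4.026, g(24/7) ≈ 5.553, g(57/14) ≈ 7.658, g(33/7) ≈ 10.561, g(75/14) ≈ 14.564, g(6) ≈ 20.086.
Sum = Δt · [g(15/7) + g(39/14) + g(24/7) + ...].
Sum ≈ 42.022.

42.022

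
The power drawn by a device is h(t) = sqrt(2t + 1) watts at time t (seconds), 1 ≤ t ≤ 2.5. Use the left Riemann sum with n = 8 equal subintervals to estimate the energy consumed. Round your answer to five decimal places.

Δt = (2.5 − 1)/8 = 0.1875.
Left endpoints: 1, 1.1875, 1.375, 1.5625, 1.75, 1.9375, 2.125, 2.3125.
h(1) ≈ 1.73205, h(1.1875) ≈ 1.83712, h(1.375) ≈ 1.93649, h(1.5625) ≈ 2.03101, h(1.75) ≈ 2.12132, h(1.9375) ≈ 2.20794, h(2.125) ≈ 2.29129, h(2.3125) ≈ 2.37171.
Sum = Δt · [h(1) + h(1.1875) + h(1.375) + ...].
Sum ≈ 3.09917.

3.09917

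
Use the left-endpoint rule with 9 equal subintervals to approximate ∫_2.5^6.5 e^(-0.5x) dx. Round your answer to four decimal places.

0.5525

Δx = (6.5 − 2.5)/9 = 4/9.
Left endpoints: 2.5, 53/18, 61/18, 23/6, 77/18, 85/18, 31/6, 101/18, 109/18.
f(2.5) ≈ 0.2865, f(53/18) ≈ 0.2294, f(61/18) ≈ 0.1837, f(23/6) ≈ 0.1471, f(77/18) ≈ 0.1178, f(85/18) ≈ 0.0943, f(31/6) ≈ 0.0755, f(101/18) ≈ 0.0605, f(109/18) ≈ 0.0484.
Sum = Δx · [f(2.5) + f(53/18) + f(61/18) + ...].
Sum ≈ 0.5525.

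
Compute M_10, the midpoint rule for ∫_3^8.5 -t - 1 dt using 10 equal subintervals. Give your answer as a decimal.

Δt = (8.5 − 3)/10 = 0.55.
Midpoints: 3.275, 3.825, 4.375, 4.925, 5.475, 6.025, 6.575, 7.125, 7.675, 8.225.
f(3.275) = -4.275, f(3.825) = -4.825, f(4.375) = -5.375, f(4.925) = -5.925, f(5.475) = -6.475, f(6.025) = -7.025, f(6.575) = -7.575, f(7.125) = -8.125, f(7.675) = -8.675, f(8.225) = -9.225.
Sum = Δt · [f(3.275) + f(3.825) + f(4.375) + ...].
Sum = -37.125.

-37.125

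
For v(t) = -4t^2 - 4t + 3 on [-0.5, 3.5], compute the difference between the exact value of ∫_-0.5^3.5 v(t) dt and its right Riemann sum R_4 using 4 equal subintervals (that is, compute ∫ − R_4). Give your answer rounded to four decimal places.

34.6667

Exact integral: ∫_-0.5^3.5 v(t) dt ≈ -69.333333.
R_4 = -104.
Error ≈ -69.333333 − (-104) ≈ 34.6667.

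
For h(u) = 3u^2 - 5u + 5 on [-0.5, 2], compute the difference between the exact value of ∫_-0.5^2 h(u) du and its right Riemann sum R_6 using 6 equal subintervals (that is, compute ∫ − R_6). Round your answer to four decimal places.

Exact integral: ∫_-0.5^2 h(u) du = 11.25.
R_6 ≈ 11.206597.
Error ≈ 11.25 − 11.206597 ≈ 0.0434.

0.0434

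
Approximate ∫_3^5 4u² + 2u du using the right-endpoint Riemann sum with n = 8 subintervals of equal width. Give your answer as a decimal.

Δu = (5 − 3)/8 = 0.25.
Right endpoints: 3.25, 3.5, 3.75, 4, 4.25, 4.5, 4.75, 5.
f(3.25) = 48.75, f(3.5) = 56, f(3.75) = 63.75, f(4) = 72, f(4.25) = 80.75, f(4.5) = 90, f(4.75) = 99.75, f(5) = 110.
Sum = Δu · [f(3.25) + f(3.5) + f(3.75) + ...].
Sum = 155.25.

155.25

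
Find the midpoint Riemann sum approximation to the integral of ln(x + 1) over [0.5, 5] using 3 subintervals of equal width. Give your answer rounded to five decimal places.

Δx = (5 − 0.5)/3 = 1.5.
Midpoints: 1.25, 2.75, 4.25.
f(1.25) ≈ 0.81093, f(2.75) ≈ 1.32176, f(4.25) ≈ 1.65823.
Sum = Δx · [f(1.25) + f(2.75) + f(4.25)].
Sum ≈ 5.68637.

5.68637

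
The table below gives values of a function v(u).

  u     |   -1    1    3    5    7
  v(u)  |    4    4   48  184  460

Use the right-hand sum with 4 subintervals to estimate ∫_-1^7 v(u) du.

Δu = 2.
Sum = 2·[4 + 48 + 184 + 460] = 1392.

1392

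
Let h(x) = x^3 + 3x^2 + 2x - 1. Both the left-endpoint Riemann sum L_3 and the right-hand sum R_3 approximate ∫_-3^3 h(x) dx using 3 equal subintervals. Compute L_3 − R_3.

L_3 = -6.
R_3 = 126.
L_3 − R_3 = -132.

-132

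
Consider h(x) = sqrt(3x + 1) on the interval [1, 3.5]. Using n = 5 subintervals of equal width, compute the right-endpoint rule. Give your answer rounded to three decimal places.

7.230

Δx = (3.5 − 1)/5 = 0.5.
Right endpoints: 1.5, 2, 2.5, 3, 3.5.
h(1.5) ≈ 2.345, h(2) ≈ 2.646, h(2.5) ≈ 2.915, h(3) ≈ 3.162, h(3.5) ≈ 3.391.
Sum = Δx · [h(1.5) + h(2) + h(2.5) + h(3) + h(3.5)].
Sum ≈ 7.230.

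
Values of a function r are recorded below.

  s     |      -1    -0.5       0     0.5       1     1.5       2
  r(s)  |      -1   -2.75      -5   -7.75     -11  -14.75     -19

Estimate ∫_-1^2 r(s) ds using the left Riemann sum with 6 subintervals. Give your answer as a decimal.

-21.125

Δs = 0.5.
Sum = 0.5·[(-1) + (-2.75) + (-5) + (-7.75) + (-11) + (-14.75)] = -21.125.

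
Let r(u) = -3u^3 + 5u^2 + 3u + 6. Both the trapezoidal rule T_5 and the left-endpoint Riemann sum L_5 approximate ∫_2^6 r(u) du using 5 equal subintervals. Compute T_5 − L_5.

T_5 = -554.56.
L_5 = -373.76.
T_5 − L_5 = -180.8.

-180.8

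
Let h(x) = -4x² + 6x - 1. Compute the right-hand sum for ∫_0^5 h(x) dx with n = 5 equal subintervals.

-135

Δx = (5 − 0)/5 = 1.
Right endpoints: 1, 2, 3, 4, 5.
h(1) = 1, h(2) = -5, h(3) = -19, h(4) = -41, h(5) = -71.
Sum = Δx · [h(1) + h(2) + h(3) + h(4) + h(5)].
Sum = -135.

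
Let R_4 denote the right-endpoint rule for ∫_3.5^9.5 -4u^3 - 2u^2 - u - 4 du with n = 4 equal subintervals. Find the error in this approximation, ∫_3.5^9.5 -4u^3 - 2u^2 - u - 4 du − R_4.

2745

Exact integral: ∫_3.5^9.5 f(u) du = -8601.
R_4 = -11346.
Error = -8601 − (-11346) = 2745.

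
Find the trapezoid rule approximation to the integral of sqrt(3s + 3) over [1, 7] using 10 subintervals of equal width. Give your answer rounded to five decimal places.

Δs = (7 − 1)/10 = 0.6.
f(1) ≈ 2.44949, f(1.6) ≈ 2.79285, f(2.2) ≈ 3.09839, f(2.8) ≈ 3.37639, f(3.4) ≈ 3.63318, f(4) ≈ 3.87298, f(4.6) ≈ 4.09878, f(5.2) ≈ 4.31277, f(5.8) ≈ 4.51664, f(6.4) ≈ 4.71169, f(7) ≈ 4.89898.
T_10 = (Δs/2)·[f(s_0) + 2f(s_1) + ... + 2f(s_{9}) + f(s_10)].
Sum ≈ 22.85274.

22.85274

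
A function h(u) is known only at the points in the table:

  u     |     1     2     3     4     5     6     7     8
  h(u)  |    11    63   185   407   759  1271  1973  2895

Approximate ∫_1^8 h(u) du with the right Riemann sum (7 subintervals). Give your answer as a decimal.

Δu = 1.
Sum = 1·[63 + 185 + 407 + 759 + 1271 + 1973 + 2895] = 7553.

7553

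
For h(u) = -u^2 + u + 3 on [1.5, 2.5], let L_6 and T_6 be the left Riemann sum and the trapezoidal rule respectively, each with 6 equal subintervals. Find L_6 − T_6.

0.25

L_6 ≈ 1.16203704.
T_6 ≈ 0.91203704.
L_6 − T_6 = 0.25.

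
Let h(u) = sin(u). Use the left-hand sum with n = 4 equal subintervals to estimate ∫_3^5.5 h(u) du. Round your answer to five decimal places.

Δu = (5.5 − 3)/4 = 0.625.
Left endpoints: 3, 3.625, 4.25, 4.875.
h(3) ≈ 0.14112, h(3.625) ≈ -0.46480, h(4.25) ≈ -0.89499, h(4.875) ≈ -0.98681.
Sum = Δu · [h(3) + h(3.625) + h(4.25) + h(4.875)].
Sum ≈ -1.37842.

-1.37842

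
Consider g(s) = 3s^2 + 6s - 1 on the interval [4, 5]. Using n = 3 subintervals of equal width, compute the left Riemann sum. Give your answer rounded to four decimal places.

81.5556

Δs = (5 − 4)/3 = 1/3.
Left endpoints: 4, 13/3, 14/3.
g(4) = 71, g(13/3) = 244/3, g(14/3) = 277/3.
Sum = Δs · [g(4) + g(13/3) + g(14/3)].
Sum ≈ 81.5556.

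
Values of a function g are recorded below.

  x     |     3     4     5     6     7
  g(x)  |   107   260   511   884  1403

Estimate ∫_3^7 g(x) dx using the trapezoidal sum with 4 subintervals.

2410

Δx = 1.
T_4 = (1/2)·[107 + 2·260 + 2·511 + 2·884 + 1403] = 2410.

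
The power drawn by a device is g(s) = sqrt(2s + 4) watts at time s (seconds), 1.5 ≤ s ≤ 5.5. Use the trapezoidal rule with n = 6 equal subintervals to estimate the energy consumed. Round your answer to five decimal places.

Δs = (5.5 − 1.5)/6 = 2/3.
g(1.5) ≈ 2.64575, g(13/6) ≈ 2.88675, g(17/6) ≈ 3.10913, g(3.5) ≈ 3.31662, g(25/6) ≈ 3.51188, g(29/6) ≈ 3.69685, g(5.5) ≈ 3.87298.
T_6 = (Δs/2)·[g(s_0) + 2g(s_1) + ... + 2g(s_{5}) + g(s_6)].
Sum ≈ 13.18707.

13.18707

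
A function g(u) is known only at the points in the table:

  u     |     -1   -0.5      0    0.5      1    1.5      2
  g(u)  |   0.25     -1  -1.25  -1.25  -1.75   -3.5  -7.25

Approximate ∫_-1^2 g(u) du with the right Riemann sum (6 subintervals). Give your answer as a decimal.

-8

Δu = 0.5.
Sum = 0.5·[(-1) + (-1.25) + (-1.25) + (-1.75) + (-3.5) + (-7.25)] = -8.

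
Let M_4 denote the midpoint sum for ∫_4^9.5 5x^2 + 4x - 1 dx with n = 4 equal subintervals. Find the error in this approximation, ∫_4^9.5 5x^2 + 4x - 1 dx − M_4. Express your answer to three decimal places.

Exact integral: ∫_4^9.5 f(x) dx ≈ 1465.29167.
M_4 ≈ 1460.95898.
Error ≈ 1465.29167 − 1460.95898 ≈ 4.333.

4.333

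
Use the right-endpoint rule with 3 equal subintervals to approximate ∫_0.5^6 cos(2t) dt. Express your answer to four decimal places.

Δt = (6 − 0.5)/3 = 11/6.
Right endpoints: 7/3, 25/6, 6.
f(7/3) ≈ -0.0457, f(25/6) ≈ -0.4612, f(6) ≈ 0.8439.
Sum = Δt · [f(7/3) + f(25/6) + f(6)].
Sum ≈ 0.6177.

0.6177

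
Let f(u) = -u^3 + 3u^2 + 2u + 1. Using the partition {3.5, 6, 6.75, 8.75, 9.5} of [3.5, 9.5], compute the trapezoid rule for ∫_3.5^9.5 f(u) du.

-1159.39453125

Subinterval widths: 2.5, 0.75, 2, 0.75.
f(3.5) = 1.875, f(6) = -95, f(6.75) = -156.359375, f(8.75) = -421.734375, f(9.5) = -566.625.
On each subinterval the trapezoid contributes (Δu_i/2)·[f(u_{i-1}) + f(u_i)].
Sum = -1159.39453125.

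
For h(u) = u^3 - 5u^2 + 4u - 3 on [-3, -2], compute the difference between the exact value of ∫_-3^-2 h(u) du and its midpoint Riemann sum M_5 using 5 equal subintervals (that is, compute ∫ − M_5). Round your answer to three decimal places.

Exact integral: ∫_-3^-2 h(u) du ≈ -60.91667.
M_5 = -60.875.
Error ≈ -60.91667 − (-60.875) ≈ -0.042.

-0.042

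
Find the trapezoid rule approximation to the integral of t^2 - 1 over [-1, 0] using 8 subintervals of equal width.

-0.6640625

Δt = (0 − (-1))/8 = 0.125.
f(-1) = 0, f(-0.875) = -0.234375, f(-0.75) = -0.4375, f(-0.625) = -0.609375, f(-0.5) = -0.75, f(-0.375) = -0.859375, f(-0.25) = -0.9375, f(-0.125) = -0.984375, f(0) = -1.
T_8 = (Δt/2)·[f(t_0) + 2f(t_1) + ... + 2f(t_{7}) + f(t_8)].
Sum = -0.6640625.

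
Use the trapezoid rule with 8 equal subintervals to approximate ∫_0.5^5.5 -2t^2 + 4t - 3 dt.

-66.484375

Δt = (5.5 − 0.5)/8 = 0.625.
f(0.5) = -1.5, f(1.125) = -1.03125, f(1.75) = -2.125, f(2.375) = -4.78125, f(3) = -9, f(3.625) = -14.78125, f(4.25) = -22.125, f(4.875) = -31.03125, f(5.5) = -41.5.
T_8 = (Δt/2)·[f(t_0) + 2f(t_1) + ... + 2f(t_{7}) + f(t_8)].
Sum = -66.484375.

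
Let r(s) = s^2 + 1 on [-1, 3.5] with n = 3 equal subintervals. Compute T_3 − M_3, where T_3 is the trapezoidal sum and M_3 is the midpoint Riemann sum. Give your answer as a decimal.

2.53125

T_3 = 20.8125.
M_3 = 18.28125.
T_3 − M_3 = 2.53125.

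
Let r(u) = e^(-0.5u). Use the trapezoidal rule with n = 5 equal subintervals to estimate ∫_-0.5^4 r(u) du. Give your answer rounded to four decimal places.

2.3360

Δu = (4 − (-0.5))/5 = 0.9.
r(-0.5) ≈ 1.2840, r(0.4) ≈ 0.8187, r(1.3) ≈ 0.5220, r(2.2) ≈ 0.3329, r(3.1) ≈ 0.2122, r(4) ≈ 0.1353.
T_5 = (Δu/2)·[r(u_0) + 2r(u_1) + ... + 2r(u_{4}) + r(u_5)].
Sum ≈ 2.3360.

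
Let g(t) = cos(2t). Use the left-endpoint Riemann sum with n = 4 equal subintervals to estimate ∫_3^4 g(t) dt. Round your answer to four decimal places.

0.7593

Δt = (4 − 3)/4 = 0.25.
Left endpoints: 3, 3.25, 3.5, 3.75.
g(3) ≈ 0.9602, g(3.25) ≈ 0.9766, g(3.5) ≈ 0.7539, g(3.75) ≈ 0.3466.
Sum = Δt · [g(3) + g(3.25) + g(3.5) + g(3.75)].
Sum ≈ 0.7593.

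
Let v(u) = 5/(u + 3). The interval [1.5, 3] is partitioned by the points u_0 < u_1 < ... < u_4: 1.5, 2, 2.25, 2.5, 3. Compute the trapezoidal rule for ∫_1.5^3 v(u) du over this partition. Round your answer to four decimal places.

1.4401

Subinterval widths: 0.5, 0.25, 0.25, 0.5.
v(1.5) = 10/9, v(2) = 1, v(2.25) = 20/21, v(2.5) = 10/11, v(3) = 5/6.
On each subinterval the trapezoid contributes (Δu_i/2)·[v(u_{i-1}) + v(u_i)].
Sum ≈ 1.4401.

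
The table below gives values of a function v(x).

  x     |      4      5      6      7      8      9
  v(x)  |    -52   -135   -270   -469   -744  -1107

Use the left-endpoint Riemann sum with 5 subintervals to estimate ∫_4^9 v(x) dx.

Δx = 1.
Sum = 1·[(-52) + (-135) + (-270) + (-469) + (-744)] = -1670.

-1670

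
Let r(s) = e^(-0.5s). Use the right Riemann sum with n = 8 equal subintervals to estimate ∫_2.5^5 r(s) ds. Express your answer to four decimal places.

0.3777

Δs = (5 − 2.5)/8 = 0.3125.
Right endpoints: 2.8125, 3.125, 3.4375, 3.75, 4.0625, 4.375, 4.6875, 5.
r(2.8125) ≈ 0.2451, r(3.125) ≈ 0.2096, r(3.4375) ≈ 0.1793, r(3.75) ≈ 0.1534, r(4.0625) ≈ 0.1312, r(4.375) ≈ 0.1122, r(4.6875) ≈ 0.0960, r(5) ≈ 0.0821.
Sum = Δs · [r(2.8125) + r(3.125) + r(3.4375) + ...].
Sum ≈ 0.3777.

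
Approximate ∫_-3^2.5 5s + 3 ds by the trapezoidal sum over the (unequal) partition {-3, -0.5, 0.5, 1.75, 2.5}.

9.625

Subinterval widths: 2.5, 1, 1.25, 0.75.
f(-3) = -12, f(-0.5) = 0.5, f(0.5) = 5.5, f(1.75) = 11.75, f(2.5) = 15.5.
On each subinterval the trapezoid contributes (Δs_i/2)·[f(s_{i-1}) + f(s_i)].
Sum = 9.625.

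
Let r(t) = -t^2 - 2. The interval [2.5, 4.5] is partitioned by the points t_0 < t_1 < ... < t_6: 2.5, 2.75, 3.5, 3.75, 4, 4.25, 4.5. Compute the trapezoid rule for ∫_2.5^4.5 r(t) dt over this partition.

-29.25

Subinterval widths: 0.25, 0.75, 0.25, 0.25, 0.25, 0.25.
r(2.5) = -8.25, r(2.75) = -9.5625, r(3.5) = -14.25, r(3.75) = -16.0625, r(4) = -18, r(4.25) = -20.0625, r(4.5) = -22.25.
On each subinterval the trapezoid contributes (Δt_i/2)·[r(t_{i-1}) + r(t_i)].
Sum = -29.25.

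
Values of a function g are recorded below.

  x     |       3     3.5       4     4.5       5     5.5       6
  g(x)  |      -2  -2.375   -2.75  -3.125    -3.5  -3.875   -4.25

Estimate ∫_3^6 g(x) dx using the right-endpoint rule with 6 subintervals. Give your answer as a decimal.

-9.9375

Δx = 0.5.
Sum = 0.5·[(-2.375) + (-2.75) + (-3.125) + (-3.5) + (-3.875) + (-4.25)] = -9.9375.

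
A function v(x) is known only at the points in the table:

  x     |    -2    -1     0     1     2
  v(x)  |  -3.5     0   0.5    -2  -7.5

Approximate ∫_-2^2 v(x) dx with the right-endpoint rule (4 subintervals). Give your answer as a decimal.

Δx = 1.
Sum = 1·[0 + 0.5 + (-2) + (-7.5)] = -9.

-9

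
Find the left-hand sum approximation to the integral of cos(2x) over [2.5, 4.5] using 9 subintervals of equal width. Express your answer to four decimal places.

Δx = (4.5 − 2.5)/9 = 2/9.
Left endpoints: 2.5, 49/18, 53/18, 19/6, 61/18, 65/18, 23/6, 73/18, 77/18.
f(2.5) ≈ 0.2837, f(49/18) ≈ 0.6684, f(53/18) ≈ 0.9233, f(19/6) ≈ 0.9987, f(61/18) ≈ 0.8802, f(65/18) ≈ 0.5906, f(23/6) ≈ 0.1862, f(73/18) ≈ -0.2543, f(77/18) ≈ -0.6454.
Sum = Δx · [f(2.5) + f(49/18) + f(53/18) + ...].
Sum ≈ 0.8070.

0.8070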